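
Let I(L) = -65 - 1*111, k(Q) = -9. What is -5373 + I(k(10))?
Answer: -5549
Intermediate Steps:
I(L) = -176 (I(L) = -65 - 111 = -176)
-5373 + I(k(10)) = -5373 - 176 = -5549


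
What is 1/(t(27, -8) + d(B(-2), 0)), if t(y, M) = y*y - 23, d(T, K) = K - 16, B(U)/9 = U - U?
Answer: 1/690 ≈ 0.0014493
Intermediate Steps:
B(U) = 0 (B(U) = 9*(U - U) = 9*0 = 0)
d(T, K) = -16 + K
t(y, M) = -23 + y**2 (t(y, M) = y**2 - 23 = -23 + y**2)
1/(t(27, -8) + d(B(-2), 0)) = 1/((-23 + 27**2) + (-16 + 0)) = 1/((-23 + 729) - 16) = 1/(706 - 16) = 1/690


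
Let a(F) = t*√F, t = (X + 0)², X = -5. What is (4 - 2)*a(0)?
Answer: 0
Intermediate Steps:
t = 25 (t = (-5 + 0)² = (-5)² = 25)
a(F) = 25*√F
(4 - 2)*a(0) = (4 - 2)*(25*√0) = 2*(25*0) = 2*0 = 0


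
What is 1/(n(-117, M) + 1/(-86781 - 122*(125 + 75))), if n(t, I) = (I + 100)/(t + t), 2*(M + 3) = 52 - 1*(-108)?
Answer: -8672118/6559757 ≈ -1.3220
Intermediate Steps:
M = 77 (M = -3 + (52 - 1*(-108))/2 = -3 + (52 + 108)/2 = -3 + (½)*160 = -3 + 80 = 77)
n(t, I) = (100 + I)/(2*t) (n(t, I) = (100 + I)/((2*t)) = (100 + I)*(1/(2*t)) = (100 + I)/(2*t))
1/(n(-117, M) + 1/(-86781 - 122*(125 + 75))) = 1/((½)*(100 + 77)/(-117) + 1/(-86781 - 122*(125 + 75))) = 1/((½)*(-1/117)*177 + 1/(-86781 - 122*200)) = 1/(-59/78 + 1/(-86781 - 24400)) = 1/(-59/78 + 1/(-111181)) = 1/(-59/78 - 1/111181) = 1/(-6559757/8672118) = -8672118/6559757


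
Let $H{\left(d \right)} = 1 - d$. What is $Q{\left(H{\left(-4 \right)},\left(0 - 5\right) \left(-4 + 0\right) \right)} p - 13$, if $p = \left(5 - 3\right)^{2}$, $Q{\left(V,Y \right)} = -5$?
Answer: $-33$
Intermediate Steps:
$p = 4$ ($p = 2^{2} = 4$)
$Q{\left(H{\left(-4 \right)},\left(0 - 5\right) \left(-4 + 0\right) \right)} p - 13 = \left(-5\right) 4 - 13 = -20 - 13 = -33$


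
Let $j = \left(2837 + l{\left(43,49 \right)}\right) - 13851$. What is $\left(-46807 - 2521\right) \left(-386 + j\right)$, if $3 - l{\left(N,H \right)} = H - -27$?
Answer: $565940144$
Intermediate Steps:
$l{\left(N,H \right)} = -24 - H$ ($l{\left(N,H \right)} = 3 - \left(H - -27\right) = 3 - \left(H + 27\right) = 3 - \left(27 + H\right) = -24 - H$)
$j = -11087$ ($j = \left(2837 - 73\right) - 13851 = 2764 - 13851 = -11087$)
$\left(-46807 - 2521\right) \left(-386 + j\right) = \left(-46807 - 2521\right) \left(-386 - 11087\right) = \left(-49328\right) \left(-11473\right) = 565940144$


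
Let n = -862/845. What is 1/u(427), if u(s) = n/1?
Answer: -845/862 ≈ -0.98028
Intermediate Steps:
n = -862/845 (n = -862*1/845 = -862/845 ≈ -1.0201)
u(s) = -862/845 (u(s) = -862/845/1 = -862/845*1 = -862/845)
1/u(427) = 1/(-862/845) = -845/862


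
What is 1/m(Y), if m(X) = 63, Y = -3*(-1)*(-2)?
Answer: 1/63 ≈ 0.015873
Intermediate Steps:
Y = -6 (Y = 3*(-2) = -6)
1/m(Y) = 1/63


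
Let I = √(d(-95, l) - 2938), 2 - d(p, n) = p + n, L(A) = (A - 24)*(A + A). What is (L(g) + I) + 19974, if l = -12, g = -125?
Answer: 57224 + I*√2829 ≈ 57224.0 + 53.188*I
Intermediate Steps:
L(A) = 2*A*(-24 + A) (L(A) = (-24 + A)*(2*A) = 2*A*(-24 + A))
d(p, n) = 2 - n - p (d(p, n) = 2 - (p + n) = 2 - (n + p) = 2 + (-n - p) = 2 - n - p)
I = I*√2829 (I = √((2 - 1*(-12) - 1*(-95)) - 2938) = √((2 + 12 + 95) - 2938) = √(109 - 2938) = √(-2829) = I*√2829 ≈ 53.188*I)
(L(g) + I) + 19974 = (2*(-125)*(-24 - 125) + I*√2829) + 19974 = (2*(-125)*(-149) + I*√2829) + 19974 = (37250 + I*√2829) + 19974 = 57224 + I*√2829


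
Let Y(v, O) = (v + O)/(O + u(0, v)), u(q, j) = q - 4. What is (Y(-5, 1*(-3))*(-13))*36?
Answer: -3744/7 ≈ -534.86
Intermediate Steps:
u(q, j) = -4 + q
Y(v, O) = (O + v)/(-4 + O) (Y(v, O) = (v + O)/(O + (-4 + 0)) = (O + v)/(O - 4) = (O + v)/(-4 + O))
(Y(-5, 1*(-3))*(-13))*36 = (((1*(-3) - 5)/(-4 + 1*(-3)))*(-13))*36 = (((-3 - 5)/(-4 - 3))*(-13))*36 = ((-8/(-7))*(-13))*36 = (-1/7*(-8)*(-13))*36 = ((8/7)*(-13))*36 = -104/7*36 = -3744/7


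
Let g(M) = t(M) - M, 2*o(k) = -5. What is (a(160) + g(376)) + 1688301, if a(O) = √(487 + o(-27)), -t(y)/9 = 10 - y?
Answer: 1691219 + √1938/2 ≈ 1.6912e+6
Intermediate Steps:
t(y) = -90 + 9*y (t(y) = -9*(10 - y) = -90 + 9*y)
o(k) = -5/2 (o(k) = (½)*(-5) = -5/2)
g(M) = -90 + 8*M (g(M) = (-90 + 9*M) - M = -90 + 8*M)
a(O) = √1938/2 (a(O) = √(487 - 5/2) = √(969/2) = √1938/2)
(a(160) + g(376)) + 1688301 = (√1938/2 + (-90 + 8*376)) + 1688301 = (√1938/2 + (-90 + 3008)) + 1688301 = (√1938/2 + 2918) + 1688301 = (2918 + √1938/2) + 1688301 = 1691219 + √1938/2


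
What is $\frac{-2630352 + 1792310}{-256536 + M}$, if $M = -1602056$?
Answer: $\frac{419021}{929296} \approx 0.4509$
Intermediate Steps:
$\frac{-2630352 + 1792310}{-256536 + M} = \frac{-2630352 + 1792310}{-256536 - 1602056} = - \frac{838042}{-1858592} = \left(-838042\right) \left(- \frac{1}{1858592}\right) = \frac{419021}{929296}$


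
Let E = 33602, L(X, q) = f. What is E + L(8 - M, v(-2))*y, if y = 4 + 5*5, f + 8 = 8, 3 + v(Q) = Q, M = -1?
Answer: 33602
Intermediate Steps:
v(Q) = -3 + Q
f = 0 (f = -8 + 8 = 0)
L(X, q) = 0
y = 29 (y = 4 + 25 = 29)
E + L(8 - M, v(-2))*y = 33602 + 0*29 = 33602 + 0 = 33602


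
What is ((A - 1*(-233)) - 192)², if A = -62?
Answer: 441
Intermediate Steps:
((A - 1*(-233)) - 192)² = ((-62 - 1*(-233)) - 192)² = ((-62 + 233) - 192)² = (171 - 192)² = (-21)² = 441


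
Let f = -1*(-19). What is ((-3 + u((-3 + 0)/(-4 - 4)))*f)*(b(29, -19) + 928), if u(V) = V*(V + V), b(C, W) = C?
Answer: -1581921/32 ≈ -49435.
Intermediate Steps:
f = 19
u(V) = 2*V² (u(V) = V*(2*V) = 2*V²)
((-3 + u((-3 + 0)/(-4 - 4)))*f)*(b(29, -19) + 928) = ((-3 + 2*((-3 + 0)/(-4 - 4))²)*19)*(29 + 928) = ((-3 + 2*(-3/(-8))²)*19)*957 = ((-3 + 2*(-3*(-⅛))²)*19)*957 = ((-3 + 2*(3/8)²)*19)*957 = ((-3 + 2*(9/64))*19)*957 = ((-3 + 9/32)*19)*957 = -87/32*19*957 = -1653/32*957 = -1581921/32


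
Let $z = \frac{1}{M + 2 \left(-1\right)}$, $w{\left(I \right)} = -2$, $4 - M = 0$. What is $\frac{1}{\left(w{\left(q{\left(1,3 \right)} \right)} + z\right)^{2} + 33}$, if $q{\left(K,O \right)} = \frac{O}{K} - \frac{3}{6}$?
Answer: $\frac{4}{141} \approx 0.028369$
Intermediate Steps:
$M = 4$ ($M = 4 - 0 = 4 + 0 = 4$)
$q{\left(K,O \right)} = - \frac{1}{2} + \frac{O}{K}$ ($q{\left(K,O \right)} = \frac{O}{K} - \frac{1}{2} = - \frac{1}{2} + \frac{O}{K}$)
$z = \frac{1}{2}$ ($z = \frac{1}{4 + 2 \left(-1\right)} = \frac{1}{4 - 2} = \frac{1}{2} \approx 0.5$)
$\frac{1}{\left(w{\left(q{\left(1,3 \right)} \right)} + z\right)^{2} + 33} = \frac{1}{\left(-2 + \frac{1}{2}\right)^{2} + 33} = \frac{1}{\left(- \frac{3}{2}\right)^{2} + 33} = \frac{1}{\frac{9}{4} + 33} = \frac{1}{\frac{141}{4}} = \frac{4}{141}$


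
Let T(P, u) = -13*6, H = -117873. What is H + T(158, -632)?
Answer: -117951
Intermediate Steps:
T(P, u) = -78
H + T(158, -632) = -117873 - 78 = -117951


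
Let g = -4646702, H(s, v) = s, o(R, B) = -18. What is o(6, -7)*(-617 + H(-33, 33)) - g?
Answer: 4658402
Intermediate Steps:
o(6, -7)*(-617 + H(-33, 33)) - g = -18*(-617 - 33) - 1*(-4646702) = -18*(-650) + 4646702 = 11700 + 4646702 = 4658402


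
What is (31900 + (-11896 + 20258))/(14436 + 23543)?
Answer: 40262/37979 ≈ 1.0601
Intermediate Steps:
(31900 + (-11896 + 20258))/(14436 + 23543) = (31900 + 8362)/37979 = 40262*(1/37979) = 40262/37979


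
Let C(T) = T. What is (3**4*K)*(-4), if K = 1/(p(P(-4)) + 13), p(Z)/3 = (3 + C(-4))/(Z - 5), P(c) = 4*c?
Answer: -567/23 ≈ -24.652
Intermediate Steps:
p(Z) = -3/(-5 + Z) (p(Z) = 3*((3 - 4)/(Z - 5)) = 3*(-1/(-5 + Z)) = -3/(-5 + Z))
K = 7/92 (K = 1/(-3/(-5 + 4*(-4)) + 13) = 1/(-3/(-5 - 16) + 13) = 1/(-3/(-21) + 13) = 1/(-3*(-1/21) + 13) = 1/(1/7 + 13) = 1/(92/7) = 7/92 ≈ 0.076087)
(3**4*K)*(-4) = (3**4*(7/92))*(-4) = (81*(7/92))*(-4) = (567/92)*(-4) = -567/23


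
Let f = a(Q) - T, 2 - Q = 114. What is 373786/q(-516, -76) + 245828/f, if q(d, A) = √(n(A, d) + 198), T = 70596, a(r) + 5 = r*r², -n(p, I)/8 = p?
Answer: -22348/134139 + 186893*√806/403 ≈ 13166.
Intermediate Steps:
Q = -112 (Q = 2 - 1*114 = 2 - 114 = -112)
n(p, I) = -8*p
a(r) = -5 + r³ (a(r) = -5 + r*r² = -5 + r³)
f = -1475529 (f = (-5 + (-112)³) - 1*70596 = (-5 - 1404928) - 70596 = -1404933 - 70596 = -1475529)
q(d, A) = √(198 - 8*A) (q(d, A) = √(-8*A + 198) = √(198 - 8*A))
373786/q(-516, -76) + 245828/f = 373786/(√(198 - 8*(-76))) + 245828/(-1475529) = 373786/(√(198 + 608)) + 245828*(-1/1475529) = 373786/(√806) - 22348/134139 = 373786*(√806/806) - 22348/134139 = 186893*√806/403 - 22348/134139 = -22348/134139 + 186893*√806/403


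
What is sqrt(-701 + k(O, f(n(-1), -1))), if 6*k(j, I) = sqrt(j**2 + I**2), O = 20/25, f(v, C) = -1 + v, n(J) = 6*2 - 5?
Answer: sqrt(-157725 + 15*sqrt(229))/15 ≈ 26.457*I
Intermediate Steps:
n(J) = 7 (n(J) = 12 - 5 = 7)
O = 4/5 (O = 20*(1/25) = 4/5 ≈ 0.80000)
k(j, I) = sqrt(I**2 + j**2)/6 (k(j, I) = sqrt(j**2 + I**2)/6 = sqrt(I**2 + j**2)/6)
sqrt(-701 + k(O, f(n(-1), -1))) = sqrt(-701 + sqrt((-1 + 7)**2 + (4/5)**2)/6) = sqrt(-701 + sqrt(6**2 + 16/25)/6) = sqrt(-701 + sqrt(36 + 16/25)/6) = sqrt(-701 + sqrt(916/25)/6) = sqrt(-701 + (2*sqrt(229)/5)/6) = sqrt(-701 + sqrt(229)/15)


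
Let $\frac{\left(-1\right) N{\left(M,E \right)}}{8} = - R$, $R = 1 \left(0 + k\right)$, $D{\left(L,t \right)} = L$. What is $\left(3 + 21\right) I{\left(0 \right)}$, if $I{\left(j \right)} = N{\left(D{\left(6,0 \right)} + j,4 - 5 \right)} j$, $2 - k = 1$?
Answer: $0$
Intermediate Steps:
$k = 1$ ($k = 2 - 1 = 1$)
$R = 1$ ($R = 1 \left(0 + 1\right) = 1 \cdot 1 = 1$)
$N{\left(M,E \right)} = 8$ ($N{\left(M,E \right)} = - 8 \left(\left(-1\right) 1\right) = \left(-8\right) \left(-1\right) = 8$)
$I{\left(j \right)} = 8 j$
$\left(3 + 21\right) I{\left(0 \right)} = \left(3 + 21\right) 8 \cdot 0 = 24 \cdot 0 = 0$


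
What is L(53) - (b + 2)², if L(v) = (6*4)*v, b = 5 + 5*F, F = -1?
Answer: 1268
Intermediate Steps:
b = 0 (b = 5 + 5*(-1) = 5 - 5 = 0)
L(v) = 24*v
L(53) - (b + 2)² = 24*53 - (0 + 2)² = 1272 - 1*2² = 1272 - 1*4 = 1272 - 4 = 1268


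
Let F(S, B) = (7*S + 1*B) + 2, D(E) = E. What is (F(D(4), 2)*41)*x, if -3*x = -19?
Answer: 24928/3 ≈ 8309.3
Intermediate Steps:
x = 19/3 (x = -⅓*(-19) = 19/3 ≈ 6.3333)
F(S, B) = 2 + B + 7*S (F(S, B) = (7*S + B) + 2 = (B + 7*S) + 2 = 2 + B + 7*S)
(F(D(4), 2)*41)*x = ((2 + 2 + 7*4)*41)*(19/3) = ((2 + 2 + 28)*41)*(19/3) = (32*41)*(19/3) = 1312*(19/3) = 24928/3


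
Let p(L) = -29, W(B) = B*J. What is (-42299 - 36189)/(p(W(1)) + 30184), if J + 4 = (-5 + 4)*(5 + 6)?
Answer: -78488/30155 ≈ -2.6028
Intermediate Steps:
J = -15 (J = -4 + (-5 + 4)*(5 + 6) = -4 - 1*11 = -4 - 11 = -15)
W(B) = -15*B (W(B) = B*(-15) = -15*B)
(-42299 - 36189)/(p(W(1)) + 30184) = (-42299 - 36189)/(-29 + 30184) = -78488/30155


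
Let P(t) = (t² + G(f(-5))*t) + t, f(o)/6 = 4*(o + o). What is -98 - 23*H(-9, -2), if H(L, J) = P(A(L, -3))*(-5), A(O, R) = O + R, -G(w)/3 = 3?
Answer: 27502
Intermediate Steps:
f(o) = 48*o (f(o) = 6*(4*(o + o)) = 6*(4*(2*o)) = 6*(8*o) = 48*o)
G(w) = -9 (G(w) = -3*3 = -9)
P(t) = t² - 8*t (P(t) = (t² - 9*t) + t = t² - 8*t)
H(L, J) = -5*(-11 + L)*(-3 + L) (H(L, J) = ((L - 3)*(-8 + (L - 3)))*(-5) = ((-3 + L)*(-8 + (-3 + L)))*(-5) = ((-3 + L)*(-11 + L))*(-5) = ((-11 + L)*(-3 + L))*(-5) = -5*(-11 + L)*(-3 + L))
-98 - 23*H(-9, -2) = -98 - (-115)*(-11 - 9)*(-3 - 9) = -98 - (-115)*(-20)*(-12) = -98 - 23*(-1200) = -98 + 27600 = 27502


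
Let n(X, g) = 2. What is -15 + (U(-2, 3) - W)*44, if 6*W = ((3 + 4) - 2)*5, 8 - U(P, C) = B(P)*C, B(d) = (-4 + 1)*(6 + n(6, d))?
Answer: 9965/3 ≈ 3321.7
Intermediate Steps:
B(d) = -24 (B(d) = (-4 + 1)*(6 + 2) = -3*8 = -24)
U(P, C) = 8 + 24*C (U(P, C) = 8 - (-24)*C = 8 + 24*C)
W = 25/6 (W = (((3 + 4) - 2)*5)/6 = ((7 - 2)*5)/6 = (5*5)/6 = (⅙)*25 = 25/6 ≈ 4.1667)
-15 + (U(-2, 3) - W)*44 = -15 + ((8 + 24*3) - 1*25/6)*44 = -15 + ((8 + 72) - 25/6)*44 = -15 + (80 - 25/6)*44 = -15 + (455/6)*44 = -15 + 10010/3 = 9965/3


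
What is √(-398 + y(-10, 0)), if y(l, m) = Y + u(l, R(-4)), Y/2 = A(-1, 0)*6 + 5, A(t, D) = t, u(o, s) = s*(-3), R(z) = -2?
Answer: I*√394 ≈ 19.849*I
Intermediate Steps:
u(o, s) = -3*s
Y = -2 (Y = 2*(-1*6 + 5) = 2*(-6 + 5) = 2*(-1) = -2)
y(l, m) = 4 (y(l, m) = -2 - 3*(-2) = -2 + 6 = 4)
√(-398 + y(-10, 0)) = √(-398 + 4) = √(-394) = I*√394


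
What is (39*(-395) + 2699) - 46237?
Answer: -58943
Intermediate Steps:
(39*(-395) + 2699) - 46237 = (-15405 + 2699) - 46237 = -12706 - 46237 = -58943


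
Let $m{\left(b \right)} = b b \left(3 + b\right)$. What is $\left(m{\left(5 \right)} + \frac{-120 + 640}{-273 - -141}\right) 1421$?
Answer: $\frac{9193870}{33} \approx 2.786 \cdot 10^{5}$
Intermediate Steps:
$m{\left(b \right)} = b^{2} \left(3 + b\right)$
$\left(m{\left(5 \right)} + \frac{-120 + 640}{-273 - -141}\right) 1421 = \left(5^{2} \left(3 + 5\right) + \frac{-120 + 640}{-273 - -141}\right) 1421 = \left(25 \cdot 8 + \frac{520}{-273 + 141}\right) 1421 = \left(200 + \frac{520}{-132}\right) 1421 = \left(200 + 520 \left(- \frac{1}{132}\right)\right) 1421 = \left(200 - \frac{130}{33}\right) 1421 = \frac{6470}{33} \cdot 1421 = \frac{9193870}{33}$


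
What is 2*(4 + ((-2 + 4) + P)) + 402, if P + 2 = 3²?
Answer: 428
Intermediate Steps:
P = 7 (P = -2 + 3² = -2 + 9 = 7)
2*(4 + ((-2 + 4) + P)) + 402 = 2*(4 + ((-2 + 4) + 7)) + 402 = 2*(4 + (2 + 7)) + 402 = 2*(4 + 9) + 402 = 2*13 + 402 = 26 + 402 = 428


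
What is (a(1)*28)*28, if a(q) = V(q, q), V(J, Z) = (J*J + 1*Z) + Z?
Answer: 2352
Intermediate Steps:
V(J, Z) = J² + 2*Z (V(J, Z) = (J² + Z) + Z = (Z + J²) + Z = J² + 2*Z)
a(q) = q² + 2*q
(a(1)*28)*28 = ((1*(2 + 1))*28)*28 = ((1*3)*28)*28 = (3*28)*28 = 84*28 = 2352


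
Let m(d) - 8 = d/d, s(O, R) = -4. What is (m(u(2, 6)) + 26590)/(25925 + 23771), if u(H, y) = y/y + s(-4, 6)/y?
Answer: 26599/49696 ≈ 0.53523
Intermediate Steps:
u(H, y) = 1 - 4/y (u(H, y) = y/y - 4/y = 1 - 4/y)
m(d) = 9 (m(d) = 8 + d/d = 8 + 1 = 9)
(m(u(2, 6)) + 26590)/(25925 + 23771) = (9 + 26590)/(25925 + 23771) = 26599/49696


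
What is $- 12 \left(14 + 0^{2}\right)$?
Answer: $-168$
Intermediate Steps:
$- 12 \left(14 + 0^{2}\right) = - 12 \left(14 + 0\right) = \left(-12\right) 14 = -168$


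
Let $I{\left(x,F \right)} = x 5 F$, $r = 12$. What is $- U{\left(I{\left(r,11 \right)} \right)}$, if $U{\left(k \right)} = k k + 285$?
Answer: $-435885$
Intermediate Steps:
$I{\left(x,F \right)} = 5 F x$ ($I{\left(x,F \right)} = 5 x F = 5 F x$)
$U{\left(k \right)} = 285 + k^{2}$ ($U{\left(k \right)} = k^{2} + 285 = 285 + k^{2}$)
$- U{\left(I{\left(r,11 \right)} \right)} = - (285 + \left(5 \cdot 11 \cdot 12\right)^{2}) = - (285 + 660^{2}) = - (285 + 435600) = \left(-1\right) 435885 = -435885$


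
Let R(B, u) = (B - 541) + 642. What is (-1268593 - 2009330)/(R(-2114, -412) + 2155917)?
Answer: -1092641/717968 ≈ -1.5219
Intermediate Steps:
R(B, u) = 101 + B (R(B, u) = (-541 + B) + 642 = 101 + B)
(-1268593 - 2009330)/(R(-2114, -412) + 2155917) = (-1268593 - 2009330)/((101 - 2114) + 2155917) = -3277923/(-2013 + 2155917) = -3277923/2153904 = -3277923*1/2153904 = -1092641/717968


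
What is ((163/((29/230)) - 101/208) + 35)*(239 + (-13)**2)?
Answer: 408311661/754 ≈ 5.4153e+5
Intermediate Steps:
((163/((29/230)) - 101/208) + 35)*(239 + (-13)**2) = ((163/((29*(1/230))) - 101*1/208) + 35)*(239 + 169) = ((163/(29/230) - 101/208) + 35)*408 = ((163*(230/29) - 101/208) + 35)*408 = ((37490/29 - 101/208) + 35)*408 = (7794991/6032 + 35)*408 = (8006111/6032)*408 = 408311661/754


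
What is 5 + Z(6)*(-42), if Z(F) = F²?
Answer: -1507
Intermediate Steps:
5 + Z(6)*(-42) = 5 + 6²*(-42) = 5 + 36*(-42) = 5 - 1512 = -1507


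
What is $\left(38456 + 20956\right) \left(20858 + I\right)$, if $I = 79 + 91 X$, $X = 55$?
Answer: $1541266104$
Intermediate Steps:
$I = 5084$ ($I = 79 + 91 \cdot 55 = 79 + 5005 = 5084$)
$\left(38456 + 20956\right) \left(20858 + I\right) = \left(38456 + 20956\right) \left(20858 + 5084\right) = 59412 \cdot 25942 = 1541266104$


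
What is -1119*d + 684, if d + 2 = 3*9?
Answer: -27291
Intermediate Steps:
d = 25 (d = -2 + 3*9 = -2 + 27 = 25)
-1119*d + 684 = -1119*25 + 684 = -27975 + 684 = -27291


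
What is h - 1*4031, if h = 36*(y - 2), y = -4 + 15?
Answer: -3707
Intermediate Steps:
y = 11
h = 324 (h = 36*(11 - 2) = 36*9 = 324)
h - 1*4031 = 324 - 1*4031 = 324 - 4031 = -3707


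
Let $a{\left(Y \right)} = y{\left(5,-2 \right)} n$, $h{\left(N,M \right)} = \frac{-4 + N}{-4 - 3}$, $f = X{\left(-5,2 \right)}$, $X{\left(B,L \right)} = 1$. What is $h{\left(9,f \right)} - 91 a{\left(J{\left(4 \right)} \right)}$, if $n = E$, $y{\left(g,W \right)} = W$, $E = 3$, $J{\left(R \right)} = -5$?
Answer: $\frac{3817}{7} \approx 545.29$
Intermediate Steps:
$f = 1$
$n = 3$
$h{\left(N,M \right)} = \frac{4}{7} - \frac{N}{7}$ ($h{\left(N,M \right)} = \frac{-4 + N}{-7} = \left(-4 + N\right) \left(- \frac{1}{7}\right) = \frac{4}{7} - \frac{N}{7}$)
$a{\left(Y \right)} = -6$ ($a{\left(Y \right)} = \left(-2\right) 3 = -6$)
$h{\left(9,f \right)} - 91 a{\left(J{\left(4 \right)} \right)} = \left(\frac{4}{7} - \frac{9}{7}\right) - -546 = \left(\frac{4}{7} - \frac{9}{7}\right) + 546 = - \frac{5}{7} + 546 = \frac{3817}{7}$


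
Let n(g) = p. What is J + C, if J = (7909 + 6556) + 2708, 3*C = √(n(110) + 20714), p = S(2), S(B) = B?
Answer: 17173 + 2*√5179/3 ≈ 17221.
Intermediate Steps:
p = 2
n(g) = 2
C = 2*√5179/3 (C = √(2 + 20714)/3 = √20716/3 = (2*√5179)/3 = 2*√5179/3 ≈ 47.977)
J = 17173 (J = 14465 + 2708 = 17173)
J + C = 17173 + 2*√5179/3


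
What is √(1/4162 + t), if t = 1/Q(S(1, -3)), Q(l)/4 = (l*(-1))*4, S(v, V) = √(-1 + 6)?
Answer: √(416200 - 21652805*√5)/41620 ≈ 0.16647*I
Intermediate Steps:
S(v, V) = √5
Q(l) = -16*l (Q(l) = 4*((l*(-1))*4) = 4*(-l*4) = 4*(-4*l) = -16*l)
t = -√5/80 (t = 1/(-16*√5) = -√5/80 ≈ -0.027951)
√(1/4162 + t) = √(1/4162 - √5/80)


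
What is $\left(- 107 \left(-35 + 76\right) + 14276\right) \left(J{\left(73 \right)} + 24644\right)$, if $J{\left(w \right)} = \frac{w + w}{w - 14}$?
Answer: $\frac{14380010238}{59} \approx 2.4373 \cdot 10^{8}$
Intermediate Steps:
$J{\left(w \right)} = \frac{2 w}{-14 + w}$
$\left(- 107 \left(-35 + 76\right) + 14276\right) \left(J{\left(73 \right)} + 24644\right) = \left(- 107 \left(-35 + 76\right) + 14276\right) \left(2 \cdot 73 \frac{1}{-14 + 73} + 24644\right) = \left(\left(-107\right) 41 + 14276\right) \left(2 \cdot 73 \cdot \frac{1}{59} + 24644\right) = \left(-4387 + 14276\right) \left(2 \cdot 73 \cdot \frac{1}{59} + 24644\right) = 9889 \left(\frac{146}{59} + 24644\right) = 9889 \cdot \frac{1454142}{59} = \frac{14380010238}{59}$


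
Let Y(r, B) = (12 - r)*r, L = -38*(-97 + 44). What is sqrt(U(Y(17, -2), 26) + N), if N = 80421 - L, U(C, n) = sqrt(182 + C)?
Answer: sqrt(78407 + sqrt(97)) ≈ 280.03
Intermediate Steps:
L = 2014 (L = -38*(-53) = 2014)
Y(r, B) = r*(12 - r)
N = 78407 (N = 80421 - 1*2014 = 80421 - 2014 = 78407)
sqrt(U(Y(17, -2), 26) + N) = sqrt(sqrt(182 + 17*(12 - 1*17)) + 78407) = sqrt(sqrt(182 + 17*(12 - 17)) + 78407) = sqrt(sqrt(182 + 17*(-5)) + 78407) = sqrt(sqrt(182 - 85) + 78407) = sqrt(sqrt(97) + 78407) = sqrt(78407 + sqrt(97))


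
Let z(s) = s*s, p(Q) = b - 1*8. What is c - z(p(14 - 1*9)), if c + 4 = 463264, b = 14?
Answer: 463224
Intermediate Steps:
p(Q) = 6 (p(Q) = 14 - 1*8 = 14 - 8 = 6)
z(s) = s²
c = 463260 (c = -4 + 463264 = 463260)
c - z(p(14 - 1*9)) = 463260 - 1*6² = 463260 - 1*36 = 463260 - 36 = 463224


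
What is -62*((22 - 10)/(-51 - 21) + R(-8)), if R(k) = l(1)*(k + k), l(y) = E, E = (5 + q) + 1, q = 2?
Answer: 23839/3 ≈ 7946.3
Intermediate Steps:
E = 8 (E = (5 + 2) + 1 = 7 + 1 = 8)
l(y) = 8
R(k) = 16*k (R(k) = 8*(k + k) = 8*(2*k) = 16*k)
-62*((22 - 10)/(-51 - 21) + R(-8)) = -62*((22 - 10)/(-51 - 21) + 16*(-8)) = -62*(12/(-72) - 128) = -62*(12*(-1/72) - 128) = -62*(-⅙ - 128) = -62*(-769/6) = 23839/3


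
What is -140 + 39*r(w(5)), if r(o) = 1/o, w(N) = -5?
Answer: -739/5 ≈ -147.80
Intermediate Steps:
-140 + 39*r(w(5)) = -140 + 39/(-5) = -140 + 39*(-⅕) = -140 - 39/5 = -739/5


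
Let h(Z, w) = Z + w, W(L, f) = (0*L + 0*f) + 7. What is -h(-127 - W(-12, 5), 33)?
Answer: 101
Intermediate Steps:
W(L, f) = 7 (W(L, f) = (0 + 0) + 7 = 0 + 7 = 7)
-h(-127 - W(-12, 5), 33) = -((-127 - 1*7) + 33) = -((-127 - 7) + 33) = -(-134 + 33) = -1*(-101) = 101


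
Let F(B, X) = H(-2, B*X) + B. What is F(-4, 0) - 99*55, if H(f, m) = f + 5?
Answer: -5446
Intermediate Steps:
H(f, m) = 5 + f
F(B, X) = 3 + B (F(B, X) = (5 - 2) + B = 3 + B)
F(-4, 0) - 99*55 = (3 - 4) - 99*55 = -1 - 5445 = -5446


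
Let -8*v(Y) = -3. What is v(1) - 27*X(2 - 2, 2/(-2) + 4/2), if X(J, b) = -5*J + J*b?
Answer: 3/8 ≈ 0.37500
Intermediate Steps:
v(Y) = 3/8 (v(Y) = -⅛*(-3) = 3/8)
v(1) - 27*X(2 - 2, 2/(-2) + 4/2) = 3/8 - 27*(2 - 2)*(-5 + (2/(-2) + 4/2)) = 3/8 - 0*(-5 + (2*(-½) + 4*(½))) = 3/8 - 0*(-5 + (-1 + 2)) = 3/8 - 0*(-5 + 1) = 3/8 - 0*(-4) = 3/8 - 27*0 = 3/8 + 0 = 3/8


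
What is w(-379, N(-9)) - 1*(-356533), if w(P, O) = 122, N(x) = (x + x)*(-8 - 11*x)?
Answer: 356655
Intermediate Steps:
N(x) = 2*x*(-8 - 11*x) (N(x) = (2*x)*(-8 - 11*x) = 2*x*(-8 - 11*x))
w(-379, N(-9)) - 1*(-356533) = 122 - 1*(-356533) = 122 + 356533 = 356655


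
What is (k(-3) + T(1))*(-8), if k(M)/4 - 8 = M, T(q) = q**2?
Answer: -168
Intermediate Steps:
k(M) = 32 + 4*M
(k(-3) + T(1))*(-8) = ((32 + 4*(-3)) + 1**2)*(-8) = ((32 - 12) + 1)*(-8) = (20 + 1)*(-8) = 21*(-8) = -168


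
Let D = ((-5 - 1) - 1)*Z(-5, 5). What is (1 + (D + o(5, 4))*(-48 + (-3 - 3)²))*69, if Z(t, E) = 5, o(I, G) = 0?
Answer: 29049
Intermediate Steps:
D = -35 (D = ((-5 - 1) - 1)*5 = (-6 - 1)*5 = -7*5 = -35)
(1 + (D + o(5, 4))*(-48 + (-3 - 3)²))*69 = (1 + (-35 + 0)*(-48 + (-3 - 3)²))*69 = (1 - 35*(-48 + (-6)²))*69 = (1 - 35*(-48 + 36))*69 = (1 - 35*(-12))*69 = (1 + 420)*69 = 421*69 = 29049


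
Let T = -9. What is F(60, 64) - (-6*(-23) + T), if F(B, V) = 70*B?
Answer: 4071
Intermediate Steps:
F(60, 64) - (-6*(-23) + T) = 70*60 - (-6*(-23) - 9) = 4200 - (138 - 9) = 4200 - 1*129 = 4200 - 129 = 4071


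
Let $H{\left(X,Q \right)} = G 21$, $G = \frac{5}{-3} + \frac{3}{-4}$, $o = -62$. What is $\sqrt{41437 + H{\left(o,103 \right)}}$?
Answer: $\frac{\sqrt{165545}}{2} \approx 203.44$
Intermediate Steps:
$G = - \frac{29}{12}$ ($G = 5 \left(- \frac{1}{3}\right) + 3 \left(- \frac{1}{4}\right) = - \frac{5}{3} - \frac{3}{4} = - \frac{29}{12} \approx -2.4167$)
$H{\left(X,Q \right)} = - \frac{203}{4}$ ($H{\left(X,Q \right)} = \left(- \frac{29}{12}\right) 21 = - \frac{203}{4}$)
$\sqrt{41437 + H{\left(o,103 \right)}} = \sqrt{41437 - \frac{203}{4}} = \sqrt{\frac{165545}{4}} = \frac{\sqrt{165545}}{2}$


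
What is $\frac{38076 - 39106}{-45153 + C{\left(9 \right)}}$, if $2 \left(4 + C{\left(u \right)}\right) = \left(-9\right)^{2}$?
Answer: $\frac{2060}{90233} \approx 0.02283$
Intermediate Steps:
$C{\left(u \right)} = \frac{73}{2}$ ($C{\left(u \right)} = -4 + \frac{\left(-9\right)^{2}}{2} = -4 + \frac{1}{2} \cdot 81 = -4 + \frac{81}{2} = \frac{73}{2}$)
$\frac{38076 - 39106}{-45153 + C{\left(9 \right)}} = \frac{38076 - 39106}{-45153 + \frac{73}{2}} = - \frac{1030}{- \frac{90233}{2}} = \left(-1030\right) \left(- \frac{2}{90233}\right) = \frac{2060}{90233}$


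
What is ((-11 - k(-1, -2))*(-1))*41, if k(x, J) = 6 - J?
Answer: 779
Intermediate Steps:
((-11 - k(-1, -2))*(-1))*41 = ((-11 - (6 - 1*(-2)))*(-1))*41 = ((-11 - (6 + 2))*(-1))*41 = ((-11 - 1*8)*(-1))*41 = ((-11 - 8)*(-1))*41 = -19*(-1)*41 = 19*41 = 779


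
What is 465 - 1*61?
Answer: 404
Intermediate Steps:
465 - 1*61 = 465 - 61 = 404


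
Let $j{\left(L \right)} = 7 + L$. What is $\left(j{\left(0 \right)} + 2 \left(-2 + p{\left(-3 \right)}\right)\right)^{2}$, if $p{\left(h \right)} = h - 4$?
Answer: $121$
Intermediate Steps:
$p{\left(h \right)} = -4 + h$
$\left(j{\left(0 \right)} + 2 \left(-2 + p{\left(-3 \right)}\right)\right)^{2} = \left(\left(7 + 0\right) + 2 \left(-2 - 7\right)\right)^{2} = \left(7 + 2 \left(-2 - 7\right)\right)^{2} = \left(7 + 2 \left(-9\right)\right)^{2} = \left(7 - 18\right)^{2} = \left(-11\right)^{2} = 121$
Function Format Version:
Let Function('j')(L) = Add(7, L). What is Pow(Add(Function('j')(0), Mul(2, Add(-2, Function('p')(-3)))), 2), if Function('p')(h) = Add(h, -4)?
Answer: 121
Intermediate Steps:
Function('p')(h) = Add(-4, h)
Pow(Add(Function('j')(0), Mul(2, Add(-2, Function('p')(-3)))), 2) = Pow(Add(Add(7, 0), Mul(2, Add(-2, Add(-4, -3)))), 2) = Pow(Add(7, Mul(2, Add(-2, -7))), 2) = Pow(Add(7, Mul(2, -9)), 2) = Pow(Add(7, -18), 2) = Pow(-11, 2) = 121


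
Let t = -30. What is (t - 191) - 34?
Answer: -255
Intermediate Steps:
(t - 191) - 34 = (-30 - 191) - 34 = -221 - 34 = -255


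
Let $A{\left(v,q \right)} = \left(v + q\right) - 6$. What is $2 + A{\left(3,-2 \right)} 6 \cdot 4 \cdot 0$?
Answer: $2$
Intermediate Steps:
$A{\left(v,q \right)} = -6 + q + v$ ($A{\left(v,q \right)} = \left(q + v\right) - 6 = -6 + q + v$)
$2 + A{\left(3,-2 \right)} 6 \cdot 4 \cdot 0 = 2 + \left(-6 - 2 + 3\right) 6 \cdot 4 \cdot 0 = 2 - 5 \cdot 24 \cdot 0 = 2 - 0 = 2 + 0 = 2$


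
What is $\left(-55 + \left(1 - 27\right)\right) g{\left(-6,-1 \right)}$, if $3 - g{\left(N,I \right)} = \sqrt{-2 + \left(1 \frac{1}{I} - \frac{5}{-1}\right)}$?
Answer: $-243 + 81 \sqrt{2} \approx -128.45$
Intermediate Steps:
$g{\left(N,I \right)} = 3 - \sqrt{3 + \frac{1}{I}}$ ($g{\left(N,I \right)} = 3 - \sqrt{-2 + \left(1 \frac{1}{I} - \frac{5}{-1}\right)} = 3 - \sqrt{-2 + \left(\frac{1}{I} - -5\right)} = 3 - \sqrt{-2 + \left(\frac{1}{I} + 5\right)} = 3 - \sqrt{-2 + \left(5 + \frac{1}{I}\right)} = 3 - \sqrt{3 + \frac{1}{I}}$)
$\left(-55 + \left(1 - 27\right)\right) g{\left(-6,-1 \right)} = \left(-55 + \left(1 - 27\right)\right) \left(3 - \sqrt{3 + \frac{1}{-1}}\right) = \left(-55 - 26\right) \left(3 - \sqrt{3 - 1}\right) = - 81 \left(3 - \sqrt{2}\right) = -243 + 81 \sqrt{2}$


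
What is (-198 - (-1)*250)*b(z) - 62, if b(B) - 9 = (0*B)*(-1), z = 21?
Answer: 406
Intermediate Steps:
b(B) = 9 (b(B) = 9 + (0*B)*(-1) = 9 + 0*(-1) = 9 + 0 = 9)
(-198 - (-1)*250)*b(z) - 62 = (-198 - (-1)*250)*9 - 62 = (-198 - 1*(-250))*9 - 62 = (-198 + 250)*9 - 62 = 52*9 - 62 = 468 - 62 = 406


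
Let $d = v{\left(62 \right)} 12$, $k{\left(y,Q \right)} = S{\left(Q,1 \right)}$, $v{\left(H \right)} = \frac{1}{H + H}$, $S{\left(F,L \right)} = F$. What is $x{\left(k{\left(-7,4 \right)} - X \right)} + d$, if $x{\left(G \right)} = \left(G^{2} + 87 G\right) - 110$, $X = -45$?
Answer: $\frac{203177}{31} \approx 6554.1$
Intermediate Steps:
$v{\left(H \right)} = \frac{1}{2 H}$
$k{\left(y,Q \right)} = Q$
$x{\left(G \right)} = -110 + G^{2} + 87 G$
$d = \frac{3}{31}$ ($d = \frac{1}{2 \cdot 62} \cdot 12 = \frac{1}{2} \cdot \frac{1}{62} \cdot 12 = \frac{1}{124} \cdot 12 = \frac{3}{31} \approx 0.096774$)
$x{\left(k{\left(-7,4 \right)} - X \right)} + d = \left(-110 + \left(4 - -45\right)^{2} + 87 \left(4 - -45\right)\right) + \frac{3}{31} = \left(-110 + \left(4 + 45\right)^{2} + 87 \left(4 + 45\right)\right) + \frac{3}{31} = \left(-110 + 49^{2} + 87 \cdot 49\right) + \frac{3}{31} = \left(-110 + 2401 + 4263\right) + \frac{3}{31} = 6554 + \frac{3}{31} = \frac{203177}{31}$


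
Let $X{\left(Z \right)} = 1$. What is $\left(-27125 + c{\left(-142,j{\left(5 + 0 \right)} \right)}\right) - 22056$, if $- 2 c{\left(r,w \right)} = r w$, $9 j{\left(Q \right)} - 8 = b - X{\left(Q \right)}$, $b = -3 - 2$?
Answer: $- \frac{442487}{9} \approx -49165.0$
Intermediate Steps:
$b = -5$ ($b = -3 - 2 = -5$)
$j{\left(Q \right)} = \frac{2}{9}$ ($j{\left(Q \right)} = \frac{8}{9} + \frac{-5 - 1}{9} = \frac{8}{9} + \frac{1}{9} \left(-6\right) = \frac{8}{9} - \frac{2}{3} = \frac{2}{9}$)
$c{\left(r,w \right)} = - \frac{r w}{2}$
$\left(-27125 + c{\left(-142,j{\left(5 + 0 \right)} \right)}\right) - 22056 = \left(-27125 - \left(-71\right) \frac{2}{9}\right) - 22056 = \left(-27125 + \frac{142}{9}\right) - 22056 = - \frac{243983}{9} - 22056 = - \frac{442487}{9}$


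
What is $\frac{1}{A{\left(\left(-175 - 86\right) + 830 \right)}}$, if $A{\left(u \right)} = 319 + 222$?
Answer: $\frac{1}{541} \approx 0.0018484$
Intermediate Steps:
$A{\left(u \right)} = 541$
$\frac{1}{A{\left(\left(-175 - 86\right) + 830 \right)}} = \frac{1}{541}$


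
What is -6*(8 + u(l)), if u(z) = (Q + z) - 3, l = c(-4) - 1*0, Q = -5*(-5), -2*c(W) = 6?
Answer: -162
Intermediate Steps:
c(W) = -3 (c(W) = -1/2*6 = -3)
Q = 25
l = -3 (l = -3 - 1*0 = -3 + 0 = -3)
u(z) = 22 + z (u(z) = (25 + z) - 3 = 22 + z)
-6*(8 + u(l)) = -6*(8 + (22 - 3)) = -6*(8 + 19) = -6*27 = -162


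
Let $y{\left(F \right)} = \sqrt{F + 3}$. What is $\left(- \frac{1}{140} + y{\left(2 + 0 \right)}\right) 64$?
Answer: $- \frac{16}{35} + 64 \sqrt{5} \approx 142.65$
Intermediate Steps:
$y{\left(F \right)} = \sqrt{3 + F}$
$\left(- \frac{1}{140} + y{\left(2 + 0 \right)}\right) 64 = \left(- \frac{1}{140} + \sqrt{3 + \left(2 + 0\right)}\right) 64 = \left(\left(-1\right) \frac{1}{140} + \sqrt{3 + 2}\right) 64 = \left(- \frac{1}{140} + \sqrt{5}\right) 64 = - \frac{16}{35} + 64 \sqrt{5}$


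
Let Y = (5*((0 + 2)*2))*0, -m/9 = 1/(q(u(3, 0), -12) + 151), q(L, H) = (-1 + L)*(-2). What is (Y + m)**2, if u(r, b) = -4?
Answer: 81/25921 ≈ 0.0031249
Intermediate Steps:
q(L, H) = 2 - 2*L
m = -9/161 (m = -9/((2 - 2*(-4)) + 151) = -9/((2 + 8) + 151) = -9/(10 + 151) = -9/161 ≈ -0.055901)
Y = 0 (Y = (5*(2*2))*0 = (5*4)*0 = 20*0 = 0)
(Y + m)**2 = (0 - 9/161)**2 = (-9/161)**2 = 81/25921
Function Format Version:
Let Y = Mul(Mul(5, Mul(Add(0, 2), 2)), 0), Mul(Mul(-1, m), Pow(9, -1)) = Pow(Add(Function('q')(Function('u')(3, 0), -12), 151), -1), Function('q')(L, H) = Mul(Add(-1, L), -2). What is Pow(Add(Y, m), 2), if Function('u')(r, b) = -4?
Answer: Rational(81, 25921) ≈ 0.0031249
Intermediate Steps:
Function('q')(L, H) = Add(2, Mul(-2, L))
m = Rational(-9, 161) (m = Mul(-9, Pow(Add(Add(2, Mul(-2, -4)), 151), -1)) = Mul(-9, Pow(Add(Add(2, 8), 151), -1)) = Mul(-9, Pow(Add(10, 151), -1)) = Mul(-9, Pow(161, -1)) = Mul(-9, Rational(1, 161)) = Rational(-9, 161) ≈ -0.055901)
Y = 0 (Y = Mul(Mul(5, Mul(2, 2)), 0) = Mul(Mul(5, 4), 0) = Mul(20, 0) = 0)
Pow(Add(Y, m), 2) = Pow(Add(0, Rational(-9, 161)), 2) = Pow(Rational(-9, 161), 2) = Rational(81, 25921)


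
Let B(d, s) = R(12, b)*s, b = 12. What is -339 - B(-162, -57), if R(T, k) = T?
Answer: 345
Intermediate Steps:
B(d, s) = 12*s
-339 - B(-162, -57) = -339 - 12*(-57) = -339 - 1*(-684) = -339 + 684 = 345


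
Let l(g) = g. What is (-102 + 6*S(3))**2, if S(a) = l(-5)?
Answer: 17424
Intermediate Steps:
S(a) = -5
(-102 + 6*S(3))**2 = (-102 + 6*(-5))**2 = (-102 - 30)**2 = (-132)**2 = 17424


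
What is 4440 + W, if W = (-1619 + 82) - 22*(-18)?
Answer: 3299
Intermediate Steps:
W = -1141 (W = -1537 + 396 = -1141)
4440 + W = 4440 - 1141 = 3299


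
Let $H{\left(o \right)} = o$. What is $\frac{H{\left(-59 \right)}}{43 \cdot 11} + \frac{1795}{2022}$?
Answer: $\frac{729737}{956406} \approx 0.763$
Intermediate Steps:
$\frac{H{\left(-59 \right)}}{43 \cdot 11} + \frac{1795}{2022} = - \frac{59}{43 \cdot 11} + \frac{1795}{2022} = - \frac{59}{473} + 1795 \cdot \frac{1}{2022} = \left(-59\right) \frac{1}{473} + \frac{1795}{2022} = - \frac{59}{473} + \frac{1795}{2022} = \frac{729737}{956406}$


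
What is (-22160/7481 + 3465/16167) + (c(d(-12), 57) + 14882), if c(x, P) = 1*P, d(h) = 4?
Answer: 602156633666/40315109 ≈ 14936.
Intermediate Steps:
c(x, P) = P
(-22160/7481 + 3465/16167) + (c(d(-12), 57) + 14882) = (-22160/7481 + 3465/16167) + (57 + 14882) = (-22160*1/7481 + 3465*(1/16167)) + 14939 = (-22160/7481 + 1155/5389) + 14939 = -110779685/40315109 + 14939 = 602156633666/40315109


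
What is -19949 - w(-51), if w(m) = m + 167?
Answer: -20065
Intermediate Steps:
w(m) = 167 + m
-19949 - w(-51) = -19949 - (167 - 51) = -19949 - 1*116 = -19949 - 116 = -20065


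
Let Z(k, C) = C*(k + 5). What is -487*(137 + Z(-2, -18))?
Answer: -40421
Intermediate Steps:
Z(k, C) = C*(5 + k)
-487*(137 + Z(-2, -18)) = -487*(137 - 18*(5 - 2)) = -487*(137 - 18*3) = -487*(137 - 54) = -487*83 = -40421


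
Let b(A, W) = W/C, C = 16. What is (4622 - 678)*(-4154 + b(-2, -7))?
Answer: -32770203/2 ≈ -1.6385e+7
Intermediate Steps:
b(A, W) = W/16
(4622 - 678)*(-4154 + b(-2, -7)) = (4622 - 678)*(-4154 + (1/16)*(-7)) = 3944*(-4154 - 7/16) = 3944*(-66471/16) = -32770203/2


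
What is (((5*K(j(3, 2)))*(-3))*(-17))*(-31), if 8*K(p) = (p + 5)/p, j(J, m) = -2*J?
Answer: -2635/16 ≈ -164.69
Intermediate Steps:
K(p) = (5 + p)/(8*p) (K(p) = ((p + 5)/p)/8 = ((5 + p)/p)/8 = (5 + p)/(8*p))
(((5*K(j(3, 2)))*(-3))*(-17))*(-31) = (((5*((5 - 2*3)/(8*((-2*3)))))*(-3))*(-17))*(-31) = (((5*((1/8)*(5 - 6)/(-6)))*(-3))*(-17))*(-31) = (((5*((1/8)*(-1/6)*(-1)))*(-3))*(-17))*(-31) = (((5*(1/48))*(-3))*(-17))*(-31) = (((5/48)*(-3))*(-17))*(-31) = -5/16*(-17)*(-31) = (85/16)*(-31) = -2635/16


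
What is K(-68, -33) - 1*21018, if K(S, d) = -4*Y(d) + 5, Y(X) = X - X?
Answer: -21013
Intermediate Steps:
Y(X) = 0
K(S, d) = 5 (K(S, d) = -4*0 + 5 = 0 + 5 = 5)
K(-68, -33) - 1*21018 = 5 - 1*21018 = 5 - 21018 = -21013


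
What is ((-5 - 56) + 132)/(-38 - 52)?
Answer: -71/90 ≈ -0.78889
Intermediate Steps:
((-5 - 56) + 132)/(-38 - 52) = (-61 + 132)/(-90) = -1/90*71 = -71/90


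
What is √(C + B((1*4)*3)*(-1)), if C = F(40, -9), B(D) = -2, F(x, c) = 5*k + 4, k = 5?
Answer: √31 ≈ 5.5678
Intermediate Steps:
F(x, c) = 29 (F(x, c) = 5*5 + 4 = 25 + 4 = 29)
C = 29
√(C + B((1*4)*3)*(-1)) = √(29 - 2*(-1)) = √(29 + 2) = √31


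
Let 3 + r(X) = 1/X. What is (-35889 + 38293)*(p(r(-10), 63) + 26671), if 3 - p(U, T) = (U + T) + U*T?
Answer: 322248988/5 ≈ 6.4450e+7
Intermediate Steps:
r(X) = -3 + 1/X
p(U, T) = 3 - T - U - T*U (p(U, T) = 3 - ((U + T) + U*T) = 3 - ((T + U) + T*U) = 3 - (T + U + T*U) = 3 + (-T - U - T*U) = 3 - T - U - T*U)
(-35889 + 38293)*(p(r(-10), 63) + 26671) = (-35889 + 38293)*((3 - 1*63 - (-3 + 1/(-10)) - 1*63*(-3 + 1/(-10))) + 26671) = 2404*((3 - 63 - (-3 - 1/10) - 1*63*(-3 - 1/10)) + 26671) = 2404*((3 - 63 - 1*(-31/10) - 1*63*(-31/10)) + 26671) = 2404*((3 - 63 + 31/10 + 1953/10) + 26671) = 2404*(692/5 + 26671) = 2404*(134047/5) = 322248988/5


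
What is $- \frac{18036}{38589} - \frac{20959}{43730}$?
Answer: $- \frac{532500377}{562498990} \approx -0.94667$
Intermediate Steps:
$- \frac{18036}{38589} - \frac{20959}{43730} = \left(-18036\right) \frac{1}{38589} - \frac{20959}{43730} = - \frac{6012}{12863} - \frac{20959}{43730} = - \frac{532500377}{562498990}$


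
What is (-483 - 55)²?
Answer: 289444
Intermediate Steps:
(-483 - 55)² = (-538)² = 289444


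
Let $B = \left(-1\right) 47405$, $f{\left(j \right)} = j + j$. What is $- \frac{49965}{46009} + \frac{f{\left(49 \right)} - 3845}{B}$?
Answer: $- \frac{2196195102}{2181056645} \approx -1.0069$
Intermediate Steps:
$f{\left(j \right)} = 2 j$
$B = -47405$
$- \frac{49965}{46009} + \frac{f{\left(49 \right)} - 3845}{B} = - \frac{49965}{46009} + \frac{2 \cdot 49 - 3845}{-47405} = \left(-49965\right) \frac{1}{46009} + \left(98 - 3845\right) \left(- \frac{1}{47405}\right) = - \frac{49965}{46009} - - \frac{3747}{47405} = - \frac{49965}{46009} + \frac{3747}{47405} = - \frac{2196195102}{2181056645}$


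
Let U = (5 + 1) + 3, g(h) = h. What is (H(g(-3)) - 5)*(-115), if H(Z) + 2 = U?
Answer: -230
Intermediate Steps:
U = 9 (U = 6 + 3 = 9)
H(Z) = 7 (H(Z) = -2 + 9 = 7)
(H(g(-3)) - 5)*(-115) = (7 - 5)*(-115) = 2*(-115) = -230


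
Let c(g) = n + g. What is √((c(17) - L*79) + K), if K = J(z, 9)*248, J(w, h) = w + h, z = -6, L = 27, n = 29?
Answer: I*√1343 ≈ 36.647*I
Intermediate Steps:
c(g) = 29 + g
J(w, h) = h + w
K = 744 (K = (9 - 6)*248 = 3*248 = 744)
√((c(17) - L*79) + K) = √(((29 + 17) - 27*79) + 744) = √((46 - 1*2133) + 744) = √((46 - 2133) + 744) = √(-2087 + 744) = √(-1343) = I*√1343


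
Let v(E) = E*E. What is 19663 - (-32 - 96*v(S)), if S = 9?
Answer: 27471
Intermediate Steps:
v(E) = E²
19663 - (-32 - 96*v(S)) = 19663 - (-32 - 96*9²) = 19663 - (-32 - 96*81) = 19663 - (-32 - 7776) = 19663 - 1*(-7808) = 19663 + 7808 = 27471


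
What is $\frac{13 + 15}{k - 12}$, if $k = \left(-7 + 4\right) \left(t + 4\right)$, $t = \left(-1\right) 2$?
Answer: $- \frac{14}{9} \approx -1.5556$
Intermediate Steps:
$t = -2$
$k = -6$ ($k = \left(-7 + 4\right) \left(-2 + 4\right) = \left(-3\right) 2 = -6$)
$\frac{13 + 15}{k - 12} = \frac{13 + 15}{-6 - 12} = \frac{28}{-18} = 28 \left(- \frac{1}{18}\right) = - \frac{14}{9}$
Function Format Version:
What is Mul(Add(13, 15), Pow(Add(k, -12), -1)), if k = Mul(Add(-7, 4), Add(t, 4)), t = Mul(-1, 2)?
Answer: Rational(-14, 9) ≈ -1.5556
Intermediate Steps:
t = -2
k = -6 (k = Mul(Add(-7, 4), Add(-2, 4)) = Mul(-3, 2) = -6)
Mul(Add(13, 15), Pow(Add(k, -12), -1)) = Mul(Add(13, 15), Pow(Add(-6, -12), -1)) = Mul(28, Pow(-18, -1)) = Mul(28, Rational(-1, 18)) = Rational(-14, 9)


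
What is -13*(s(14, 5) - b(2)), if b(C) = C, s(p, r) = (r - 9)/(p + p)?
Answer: 195/7 ≈ 27.857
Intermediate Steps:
s(p, r) = (-9 + r)/(2*p) (s(p, r) = (-9 + r)/((2*p)) = (-9 + r)*(1/(2*p)) = (-9 + r)/(2*p))
-13*(s(14, 5) - b(2)) = -13*((½)*(-9 + 5)/14 - 1*2) = -13*((½)*(1/14)*(-4) - 2) = -13*(-⅐ - 2) = -13*(-15/7) = 195/7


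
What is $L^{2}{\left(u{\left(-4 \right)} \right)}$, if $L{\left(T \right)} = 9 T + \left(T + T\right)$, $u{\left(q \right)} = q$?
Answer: $1936$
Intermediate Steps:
$L{\left(T \right)} = 11 T$ ($L{\left(T \right)} = 9 T + 2 T = 11 T$)
$L^{2}{\left(u{\left(-4 \right)} \right)} = \left(11 \left(-4\right)\right)^{2} = \left(-44\right)^{2} = 1936$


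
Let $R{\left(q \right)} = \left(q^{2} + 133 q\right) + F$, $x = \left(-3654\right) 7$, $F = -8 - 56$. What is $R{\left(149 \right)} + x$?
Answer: $16376$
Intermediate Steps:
$F = -64$
$x = -25578$
$R{\left(q \right)} = -64 + q^{2} + 133 q$ ($R{\left(q \right)} = \left(q^{2} + 133 q\right) - 64 = -64 + q^{2} + 133 q$)
$R{\left(149 \right)} + x = \left(-64 + 149^{2} + 133 \cdot 149\right) - 25578 = \left(-64 + 22201 + 19817\right) - 25578 = 41954 - 25578 = 16376$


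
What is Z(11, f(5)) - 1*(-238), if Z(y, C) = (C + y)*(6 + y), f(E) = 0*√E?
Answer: 425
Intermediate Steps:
f(E) = 0
Z(y, C) = (6 + y)*(C + y)
Z(11, f(5)) - 1*(-238) = (11² + 6*0 + 6*11 + 0*11) - 1*(-238) = (121 + 0 + 66 + 0) + 238 = 187 + 238 = 425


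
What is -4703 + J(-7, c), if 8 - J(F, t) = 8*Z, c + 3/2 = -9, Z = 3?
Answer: -4719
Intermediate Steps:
c = -21/2 (c = -3/2 - 9 = -21/2 ≈ -10.500)
J(F, t) = -16 (J(F, t) = 8 - 8*3 = 8 - 1*24 = 8 - 24 = -16)
-4703 + J(-7, c) = -4703 - 16 = -4719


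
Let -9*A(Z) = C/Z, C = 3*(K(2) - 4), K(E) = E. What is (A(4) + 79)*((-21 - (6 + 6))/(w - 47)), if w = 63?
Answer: -5225/32 ≈ -163.28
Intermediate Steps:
C = -6 (C = 3*(2 - 4) = 3*(-2) = -6)
A(Z) = 2/(3*Z) (A(Z) = -(-2)/(3*Z) = 2/(3*Z))
(A(4) + 79)*((-21 - (6 + 6))/(w - 47)) = ((⅔)/4 + 79)*((-21 - (6 + 6))/(63 - 47)) = ((⅔)*(¼) + 79)*((-21 - 1*12)/16) = (⅙ + 79)*((-21 - 12)*(1/16)) = 475*(-33*1/16)/6 = (475/6)*(-33/16) = -5225/32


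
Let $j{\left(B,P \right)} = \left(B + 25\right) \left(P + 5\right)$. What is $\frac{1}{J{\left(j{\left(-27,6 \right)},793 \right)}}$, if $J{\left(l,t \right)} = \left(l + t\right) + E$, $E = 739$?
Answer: $\frac{1}{1510} \approx 0.00066225$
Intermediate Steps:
$j{\left(B,P \right)} = \left(5 + P\right) \left(25 + B\right)$ ($j{\left(B,P \right)} = \left(25 + B\right) \left(5 + P\right) = \left(5 + P\right) \left(25 + B\right)$)
$J{\left(l,t \right)} = 739 + l + t$ ($J{\left(l,t \right)} = \left(l + t\right) + 739 = 739 + l + t$)
$\frac{1}{J{\left(j{\left(-27,6 \right)},793 \right)}} = \frac{1}{739 + \left(125 + 5 \left(-27\right) + 25 \cdot 6 - 162\right) + 793} = \frac{1}{739 + \left(125 - 135 + 150 - 162\right) + 793} = \frac{1}{739 - 22 + 793} = \frac{1}{1510}$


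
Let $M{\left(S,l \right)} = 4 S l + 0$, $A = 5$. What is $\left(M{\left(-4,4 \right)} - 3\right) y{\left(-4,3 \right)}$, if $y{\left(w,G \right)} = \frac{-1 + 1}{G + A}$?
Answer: $0$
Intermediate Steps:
$M{\left(S,l \right)} = 4 S l$ ($M{\left(S,l \right)} = 4 S l + 0 = 4 S l$)
$y{\left(w,G \right)} = 0$ ($y{\left(w,G \right)} = \frac{-1 + 1}{G + 5} = \frac{0}{5 + G} = 0$)
$\left(M{\left(-4,4 \right)} - 3\right) y{\left(-4,3 \right)} = \left(4 \left(-4\right) 4 - 3\right) 0 = \left(-64 - 3\right) 0 = \left(-67\right) 0 = 0$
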